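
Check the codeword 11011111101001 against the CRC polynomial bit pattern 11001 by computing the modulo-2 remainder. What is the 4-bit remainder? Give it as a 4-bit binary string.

Modulo-2 division of 11011111101001 by 11001:
  pos 0: 11011 XOR 11001 = 00010
  pos 3: 10111 XOR 11001 = 01110
  pos 4: 11101 XOR 11001 = 00100
  pos 6: 10001 XOR 11001 = 01000
  pos 7: 10000 XOR 11001 = 01001
  pos 8: 10010 XOR 11001 = 01011
  pos 9: 10111 XOR 11001 = 01110
Remainder = 1110 (nonzero — an error is detected).

1110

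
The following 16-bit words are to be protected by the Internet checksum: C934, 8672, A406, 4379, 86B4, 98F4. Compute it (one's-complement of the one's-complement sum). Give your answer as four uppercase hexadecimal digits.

One's-complement addition (fold any carry out of bit 15 back into bit 0):
  0xC934 + 0x8672 = 0x14FA6 → wrap carry → 0x4FA7
  0x4FA7 + 0xA406 = 0x0F3AD
  0xF3AD + 0x4379 = 0x13726 → wrap carry → 0x3727
  0x3727 + 0x86B4 = 0x0BDDB
  0xBDDB + 0x98F4 = 0x156CF → wrap carry → 0x56D0
One's-complement sum = 0x56D0.
Checksum = ~0x56D0 & 0xFFFF = 0xA92F.

A92F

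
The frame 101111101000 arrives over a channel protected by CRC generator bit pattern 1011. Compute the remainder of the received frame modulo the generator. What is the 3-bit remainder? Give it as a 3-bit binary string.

Modulo-2 division of 101111101000 by 1011:
  pos 0: 1011 XOR 1011 = 0000
  pos 4: 1110 XOR 1011 = 0101
  pos 5: 1011 XOR 1011 = 0000
Remainder = 000 (zero — the frame passes the CRC check).

000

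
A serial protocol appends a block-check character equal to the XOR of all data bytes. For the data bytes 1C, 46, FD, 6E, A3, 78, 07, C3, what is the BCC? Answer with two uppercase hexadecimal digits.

XOR the bytes together:
  start with 0x1C
  0x1C ⊕ 0x46 = 0x5A
  0x5A ⊕ 0xFD = 0xA7
  0xA7 ⊕ 0x6E = 0xC9
  0xC9 ⊕ 0xA3 = 0x6A
  0x6A ⊕ 0x78 = 0x12
  0x12 ⊕ 0x07 = 0x15
  0x15 ⊕ 0xC3 = 0xD6

D6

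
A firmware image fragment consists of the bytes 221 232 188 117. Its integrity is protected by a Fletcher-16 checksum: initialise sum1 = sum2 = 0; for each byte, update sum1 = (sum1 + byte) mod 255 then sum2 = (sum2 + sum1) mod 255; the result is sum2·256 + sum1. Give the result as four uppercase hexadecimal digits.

21F8

Running sums (mod 255):
  after byte 0 (221): sum1=221, sum2=221
  after byte 1 (232): sum1=198, sum2=164
  after byte 2 (188): sum1=131, sum2=40
  after byte 3 (117): sum1=248, sum2=33
Checksum = sum2·256 + sum1 = 33·256 + 248 = 8696 = 0x21F8.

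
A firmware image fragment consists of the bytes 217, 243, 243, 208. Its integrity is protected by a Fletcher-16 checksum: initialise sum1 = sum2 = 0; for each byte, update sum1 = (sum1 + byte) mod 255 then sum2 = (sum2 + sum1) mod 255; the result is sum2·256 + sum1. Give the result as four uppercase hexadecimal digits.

Running sums (mod 255):
  after byte 0 (217): sum1=217, sum2=217
  after byte 1 (243): sum1=205, sum2=167
  after byte 2 (243): sum1=193, sum2=105
  after byte 3 (208): sum1=146, sum2=251
Checksum = sum2·256 + sum1 = 251·256 + 146 = 64402 = 0xFB92.

FB92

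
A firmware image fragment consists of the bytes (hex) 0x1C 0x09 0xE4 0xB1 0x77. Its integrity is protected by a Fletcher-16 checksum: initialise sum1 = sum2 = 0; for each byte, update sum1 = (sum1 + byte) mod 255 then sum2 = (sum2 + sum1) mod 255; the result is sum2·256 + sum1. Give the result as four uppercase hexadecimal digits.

3A33

Running sums (mod 255):
  after byte 0 (0x1C): sum1=28, sum2=28
  after byte 1 (0x09): sum1=37, sum2=65
  after byte 2 (0xE4): sum1=10, sum2=75
  after byte 3 (0xB1): sum1=187, sum2=7
  after byte 4 (0x77): sum1=51, sum2=58
Checksum = sum2·256 + sum1 = 58·256 + 51 = 14899 = 0x3A33.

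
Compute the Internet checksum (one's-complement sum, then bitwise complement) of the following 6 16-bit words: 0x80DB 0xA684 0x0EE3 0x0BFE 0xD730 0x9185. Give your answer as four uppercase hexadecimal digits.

One's-complement addition (fold any carry out of bit 15 back into bit 0):
  0x80DB + 0xA684 = 0x1275F → wrap carry → 0x2760
  0x2760 + 0x0EE3 = 0x03643
  0x3643 + 0x0BFE = 0x04241
  0x4241 + 0xD730 = 0x11971 → wrap carry → 0x1972
  0x1972 + 0x9185 = 0x0AAF7
One's-complement sum = 0xAAF7.
Checksum = ~0xAAF7 & 0xFFFF = 0x5508.

5508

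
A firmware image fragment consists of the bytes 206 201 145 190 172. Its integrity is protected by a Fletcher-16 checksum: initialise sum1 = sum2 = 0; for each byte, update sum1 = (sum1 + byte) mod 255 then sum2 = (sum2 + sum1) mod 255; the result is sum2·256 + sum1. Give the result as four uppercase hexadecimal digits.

Running sums (mod 255):
  after byte 0 (206): sum1=206, sum2=206
  after byte 1 (201): sum1=152, sum2=103
  after byte 2 (145): sum1=42, sum2=145
  after byte 3 (190): sum1=232, sum2=122
  after byte 4 (172): sum1=149, sum2=16
Checksum = sum2·256 + sum1 = 16·256 + 149 = 4245 = 0x1095.

1095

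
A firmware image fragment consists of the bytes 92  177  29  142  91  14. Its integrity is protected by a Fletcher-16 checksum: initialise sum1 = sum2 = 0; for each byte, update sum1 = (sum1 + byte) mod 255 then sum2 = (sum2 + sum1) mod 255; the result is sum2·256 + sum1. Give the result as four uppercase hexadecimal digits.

Running sums (mod 255):
  after byte 0 (92): sum1=92, sum2=92
  after byte 1 (177): sum1=14, sum2=106
  after byte 2 (29): sum1=43, sum2=149
  after byte 3 (142): sum1=185, sum2=79
  after byte 4 (91): sum1=21, sum2=100
  after byte 5 (14): sum1=35, sum2=135
Checksum = sum2·256 + sum1 = 135·256 + 35 = 34595 = 0x8723.

8723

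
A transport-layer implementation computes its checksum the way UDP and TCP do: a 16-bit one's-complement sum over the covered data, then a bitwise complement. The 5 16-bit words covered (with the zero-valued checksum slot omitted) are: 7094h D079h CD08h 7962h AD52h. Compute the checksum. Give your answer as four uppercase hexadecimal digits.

One's-complement addition (fold any carry out of bit 15 back into bit 0):
  0x7094 + 0xD079 = 0x1410D → wrap carry → 0x410E
  0x410E + 0xCD08 = 0x10E16 → wrap carry → 0x0E17
  0x0E17 + 0x7962 = 0x08779
  0x8779 + 0xAD52 = 0x134CB → wrap carry → 0x34CC
One's-complement sum = 0x34CC.
Checksum = ~0x34CC & 0xFFFF = 0xCB33.

CB33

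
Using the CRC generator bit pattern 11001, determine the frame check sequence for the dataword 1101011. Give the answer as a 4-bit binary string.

1010

Append 4 zeros: 11010110000. Divide by 11001 (XOR where the leading bit is 1):
  pos 0: 11010 XOR 11001 = 00011
  pos 3: 11110 XOR 11001 = 00111
  pos 5: 11100 XOR 11001 = 00101
Remainder (last 4 bits) = 1010. This is the CRC / FCS.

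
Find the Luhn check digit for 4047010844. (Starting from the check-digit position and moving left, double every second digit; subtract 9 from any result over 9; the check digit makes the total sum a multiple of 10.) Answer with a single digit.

6

Partial digits right→left: 4 4 8 0 1 0 7 4 0 4
Double every second digit counting from the check-digit position (so the 1st, 3rd, 5th, ... of the partial from the right).
  doubled (with −9 where >9): 8 7 2 5 0 → sum 22
  kept as-is: 4 0 0 4 4 → sum 12
Total = 22 + 12 = 34.
Check digit = (10 − (34 mod 10)) mod 10 = 6.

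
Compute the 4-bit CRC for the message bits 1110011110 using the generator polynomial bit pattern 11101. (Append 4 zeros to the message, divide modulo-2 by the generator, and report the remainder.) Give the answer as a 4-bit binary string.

1110

Append 4 zeros: 11100111100000. Divide by 11101 (XOR where the leading bit is 1):
  pos 0: 11100 XOR 11101 = 00001
  pos 4: 11111 XOR 11101 = 00010
  pos 7: 10000 XOR 11101 = 01101
  pos 8: 11010 XOR 11101 = 00111
Remainder (last 4 bits) = 1110. This is the CRC / FCS.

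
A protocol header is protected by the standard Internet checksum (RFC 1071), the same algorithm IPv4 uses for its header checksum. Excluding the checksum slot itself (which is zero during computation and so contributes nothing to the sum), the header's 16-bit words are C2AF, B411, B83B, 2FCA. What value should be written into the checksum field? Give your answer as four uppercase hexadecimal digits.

One's-complement addition (fold any carry out of bit 15 back into bit 0):
  0xC2AF + 0xB411 = 0x176C0 → wrap carry → 0x76C1
  0x76C1 + 0xB83B = 0x12EFC → wrap carry → 0x2EFD
  0x2EFD + 0x2FCA = 0x05EC7
One's-complement sum = 0x5EC7.
Checksum = ~0x5EC7 & 0xFFFF = 0xA138.

A138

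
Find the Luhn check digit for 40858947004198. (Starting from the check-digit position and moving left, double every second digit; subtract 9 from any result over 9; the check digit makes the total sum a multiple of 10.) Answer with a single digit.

Partial digits right→left: 8 9 1 4 0 0 7 4 9 8 5 8 0 4
Double every second digit counting from the check-digit position (so the 1st, 3rd, 5th, ... of the partial from the right).
  doubled (with −9 where >9): 7 2 0 5 9 1 0 → sum 24
  kept as-is: 9 4 0 4 8 8 4 → sum 37
Total = 24 + 37 = 61.
Check digit = (10 − (61 mod 10)) mod 10 = 9.

9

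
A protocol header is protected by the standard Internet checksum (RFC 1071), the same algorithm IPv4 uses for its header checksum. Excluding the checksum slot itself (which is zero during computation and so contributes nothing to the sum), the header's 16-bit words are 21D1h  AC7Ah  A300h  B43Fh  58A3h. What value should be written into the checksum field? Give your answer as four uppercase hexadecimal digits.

81D0

One's-complement addition (fold any carry out of bit 15 back into bit 0):
  0x21D1 + 0xAC7A = 0x0CE4B
  0xCE4B + 0xA300 = 0x1714B → wrap carry → 0x714C
  0x714C + 0xB43F = 0x1258B → wrap carry → 0x258C
  0x258C + 0x58A3 = 0x07E2F
One's-complement sum = 0x7E2F.
Checksum = ~0x7E2F & 0xFFFF = 0x81D0.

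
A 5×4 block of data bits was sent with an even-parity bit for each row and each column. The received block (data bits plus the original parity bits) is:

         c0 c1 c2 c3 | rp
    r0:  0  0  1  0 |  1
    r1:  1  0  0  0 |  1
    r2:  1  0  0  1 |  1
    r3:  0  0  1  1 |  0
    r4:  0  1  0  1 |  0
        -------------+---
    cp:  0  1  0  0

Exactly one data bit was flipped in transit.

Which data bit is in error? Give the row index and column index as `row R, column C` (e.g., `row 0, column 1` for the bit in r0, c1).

Recompute each row's even parity and compare to rp:
  r0: data parity 1, sent rp 1 → ok
  r1: data parity 1, sent rp 1 → ok
  r2: data parity 0, sent rp 1 → mismatch
  r3: data parity 0, sent rp 0 → ok
  r4: data parity 0, sent rp 0 → ok
Recompute each column's even parity and compare to cp:
  c0: data parity 0, sent cp 0 → ok
  c1: data parity 1, sent cp 1 → ok
  c2: data parity 0, sent cp 0 → ok
  c3: data parity 1, sent cp 0 → mismatch
Exactly one row (r2) and one column (c3) fail → the flipped bit is at their intersection.

row 2, column 3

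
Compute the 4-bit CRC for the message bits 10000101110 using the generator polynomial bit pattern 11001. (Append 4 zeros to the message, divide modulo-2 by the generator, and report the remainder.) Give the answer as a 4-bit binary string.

Append 4 zeros: 100001011100000. Divide by 11001 (XOR where the leading bit is 1):
  pos 0: 10000 XOR 11001 = 01001
  pos 1: 10011 XOR 11001 = 01010
  pos 2: 10100 XOR 11001 = 01101
  pos 3: 11011 XOR 11001 = 00010
  pos 6: 10110 XOR 11001 = 01111
  pos 7: 11110 XOR 11001 = 00111
  pos 9: 11100 XOR 11001 = 00101
Remainder (last 4 bits) = 1010. This is the CRC / FCS.

1010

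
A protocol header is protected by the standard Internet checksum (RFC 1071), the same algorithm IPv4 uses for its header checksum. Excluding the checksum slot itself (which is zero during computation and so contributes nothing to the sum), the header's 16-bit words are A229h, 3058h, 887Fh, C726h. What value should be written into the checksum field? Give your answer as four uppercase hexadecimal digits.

DDD7

One's-complement addition (fold any carry out of bit 15 back into bit 0):
  0xA229 + 0x3058 = 0x0D281
  0xD281 + 0x887F = 0x15B00 → wrap carry → 0x5B01
  0x5B01 + 0xC726 = 0x12227 → wrap carry → 0x2228
One's-complement sum = 0x2228.
Checksum = ~0x2228 & 0xFFFF = 0xDDD7.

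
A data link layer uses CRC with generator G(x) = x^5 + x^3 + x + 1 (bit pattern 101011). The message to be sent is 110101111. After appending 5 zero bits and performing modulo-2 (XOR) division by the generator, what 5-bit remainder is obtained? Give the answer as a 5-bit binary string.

Append 5 zeros: 11010111100000. Divide by 101011 (XOR where the leading bit is 1):
  pos 0: 110101 XOR 101011 = 011110
  pos 1: 111101 XOR 101011 = 010110
  pos 2: 101101 XOR 101011 = 000110
  pos 5: 110100 XOR 101011 = 011111
  pos 6: 111110 XOR 101011 = 010101
  pos 7: 101010 XOR 101011 = 000001
Remainder (last 5 bits) = 00010. This is the CRC / FCS.

00010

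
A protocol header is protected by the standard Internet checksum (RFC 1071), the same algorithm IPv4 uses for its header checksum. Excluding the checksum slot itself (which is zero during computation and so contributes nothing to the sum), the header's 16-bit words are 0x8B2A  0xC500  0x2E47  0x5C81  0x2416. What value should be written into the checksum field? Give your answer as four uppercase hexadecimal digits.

00F6

One's-complement addition (fold any carry out of bit 15 back into bit 0):
  0x8B2A + 0xC500 = 0x1502A → wrap carry → 0x502B
  0x502B + 0x2E47 = 0x07E72
  0x7E72 + 0x5C81 = 0x0DAF3
  0xDAF3 + 0x2416 = 0x0FF09
One's-complement sum = 0xFF09.
Checksum = ~0xFF09 & 0xFFFF = 0x00F6.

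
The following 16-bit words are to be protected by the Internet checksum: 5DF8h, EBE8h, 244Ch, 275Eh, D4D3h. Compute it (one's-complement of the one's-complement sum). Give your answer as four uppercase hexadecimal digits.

One's-complement addition (fold any carry out of bit 15 back into bit 0):
  0x5DF8 + 0xEBE8 = 0x149E0 → wrap carry → 0x49E1
  0x49E1 + 0x244C = 0x06E2D
  0x6E2D + 0x275E = 0x0958B
  0x958B + 0xD4D3 = 0x16A5E → wrap carry → 0x6A5F
One's-complement sum = 0x6A5F.
Checksum = ~0x6A5F & 0xFFFF = 0x95A0.

95A0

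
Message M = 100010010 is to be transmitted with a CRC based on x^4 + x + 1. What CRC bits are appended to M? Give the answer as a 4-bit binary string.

1100

Append 4 zeros: 1000100100000. Divide by 10011 (XOR where the leading bit is 1):
  pos 0: 10001 XOR 10011 = 00010
  pos 3: 10001 XOR 10011 = 00010
  pos 6: 10000 XOR 10011 = 00011
Remainder (last 4 bits) = 1100. This is the CRC / FCS.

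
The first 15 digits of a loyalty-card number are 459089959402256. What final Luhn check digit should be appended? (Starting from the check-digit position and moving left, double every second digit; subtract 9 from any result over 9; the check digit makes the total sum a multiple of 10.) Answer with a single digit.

1

Partial digits right→left: 6 5 2 2 0 4 9 5 9 9 8 0 9 5 4
Double every second digit counting from the check-digit position (so the 1st, 3rd, 5th, ... of the partial from the right).
  doubled (with −9 where >9): 3 4 0 9 9 7 9 8 → sum 49
  kept as-is: 5 2 4 5 9 0 5 → sum 30
Total = 49 + 30 = 79.
Check digit = (10 − (79 mod 10)) mod 10 = 1.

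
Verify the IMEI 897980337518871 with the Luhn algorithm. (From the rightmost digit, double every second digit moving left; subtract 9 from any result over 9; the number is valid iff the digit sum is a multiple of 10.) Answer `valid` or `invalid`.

valid

From the right, keep odd positions and double even positions (subtract 9 from any doubled value over 9):
  doubled (positions 2,4,...): 5 7 1 6 0 9 9 → sum 37
  kept (positions 1,3,...): 1 8 1 7 3 8 7 8 → sum 43
Total = 80.
80 mod 10 = 0, so the number is valid.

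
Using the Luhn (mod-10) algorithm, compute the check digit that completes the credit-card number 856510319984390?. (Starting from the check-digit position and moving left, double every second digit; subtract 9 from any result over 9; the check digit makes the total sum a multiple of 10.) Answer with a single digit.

7

Partial digits right→left: 0 9 3 4 8 9 9 1 3 0 1 5 6 5 8
Double every second digit counting from the check-digit position (so the 1st, 3rd, 5th, ... of the partial from the right).
  doubled (with −9 where >9): 0 6 7 9 6 2 3 7 → sum 40
  kept as-is: 9 4 9 1 0 5 5 → sum 33
Total = 40 + 33 = 73.
Check digit = (10 − (73 mod 10)) mod 10 = 7.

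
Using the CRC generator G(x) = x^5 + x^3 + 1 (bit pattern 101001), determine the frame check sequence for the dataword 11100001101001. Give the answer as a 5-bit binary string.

Append 5 zeros: 1110000110100100000. Divide by 101001 (XOR where the leading bit is 1):
  pos 0: 111000 XOR 101001 = 010001
  pos 1: 100010 XOR 101001 = 001011
  pos 3: 101111 XOR 101001 = 000110
  pos 6: 110010 XOR 101001 = 011011
  pos 7: 110110 XOR 101001 = 011111
  pos 8: 111111 XOR 101001 = 010110
  pos 9: 101100 XOR 101001 = 000101
  pos 12: 101000 XOR 101001 = 000001
Remainder (last 5 bits) = 00010. This is the CRC / FCS.

00010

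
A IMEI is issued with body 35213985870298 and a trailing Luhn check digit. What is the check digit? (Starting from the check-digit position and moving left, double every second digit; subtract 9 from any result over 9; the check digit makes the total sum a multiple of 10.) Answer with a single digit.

8

Partial digits right→left: 8 9 2 0 7 8 5 8 9 3 1 2 5 3
Double every second digit counting from the check-digit position (so the 1st, 3rd, 5th, ... of the partial from the right).
  doubled (with −9 where >9): 7 4 5 1 9 2 1 → sum 29
  kept as-is: 9 0 8 8 3 2 3 → sum 33
Total = 29 + 33 = 62.
Check digit = (10 − (62 mod 10)) mod 10 = 8.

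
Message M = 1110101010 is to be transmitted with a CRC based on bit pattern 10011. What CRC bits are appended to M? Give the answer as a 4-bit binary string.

Append 4 zeros: 11101010100000. Divide by 10011 (XOR where the leading bit is 1):
  pos 0: 11101 XOR 10011 = 01110
  pos 1: 11100 XOR 10011 = 01111
  pos 2: 11111 XOR 10011 = 01100
  pos 3: 11000 XOR 10011 = 01011
  pos 4: 10111 XOR 10011 = 00100
  pos 6: 10000 XOR 10011 = 00011
  pos 9: 11000 XOR 10011 = 01011
Remainder (last 4 bits) = 1011. This is the CRC / FCS.

1011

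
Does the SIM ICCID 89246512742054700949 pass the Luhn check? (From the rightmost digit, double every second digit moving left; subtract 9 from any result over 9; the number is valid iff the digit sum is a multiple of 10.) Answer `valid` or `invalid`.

From the right, keep odd positions and double even positions (subtract 9 from any doubled value over 9):
  doubled (positions 2,4,...): 8 0 5 1 4 5 2 3 4 7 → sum 39
  kept (positions 1,3,...): 9 9 0 4 0 4 2 5 4 9 → sum 46
Total = 85.
85 mod 10 = 5, so the number is invalid.

invalid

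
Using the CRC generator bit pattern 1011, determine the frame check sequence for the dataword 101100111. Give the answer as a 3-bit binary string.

010

Append 3 zeros: 101100111000. Divide by 1011 (XOR where the leading bit is 1):
  pos 0: 1011 XOR 1011 = 0000
  pos 6: 1110 XOR 1011 = 0101
  pos 7: 1010 XOR 1011 = 0001
Remainder (last 3 bits) = 010. This is the CRC / FCS.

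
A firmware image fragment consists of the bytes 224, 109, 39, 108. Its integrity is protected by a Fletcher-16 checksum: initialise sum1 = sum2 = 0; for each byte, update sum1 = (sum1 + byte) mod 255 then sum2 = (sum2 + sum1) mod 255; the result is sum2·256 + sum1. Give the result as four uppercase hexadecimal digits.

Running sums (mod 255):
  after byte 0 (224): sum1=224, sum2=224
  after byte 1 (109): sum1=78, sum2=47
  after byte 2 (39): sum1=117, sum2=164
  after byte 3 (108): sum1=225, sum2=134
Checksum = sum2·256 + sum1 = 134·256 + 225 = 34529 = 0x86E1.

86E1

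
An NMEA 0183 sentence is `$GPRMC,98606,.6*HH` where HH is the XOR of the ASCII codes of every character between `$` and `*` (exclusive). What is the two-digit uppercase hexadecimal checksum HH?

XOR the ASCII codes of the payload characters:
  'G' = 0x47 → acc = 0x47
  'P' = 0x50 → acc = 0x17
  'R' = 0x52 → acc = 0x45
  'M' = 0x4D → acc = 0x08
  'C' = 0x43 → acc = 0x4B
  ',' = 0x2C → acc = 0x67
  '9' = 0x39 → acc = 0x5E
  '8' = 0x38 → acc = 0x66
  '6' = 0x36 → acc = 0x50
  '0' = 0x30 → acc = 0x60
  '6' = 0x36 → acc = 0x56
  ',' = 0x2C → acc = 0x7A
  '.' = 0x2E → acc = 0x54
  '6' = 0x36 → acc = 0x62
Checksum = 0x62.

62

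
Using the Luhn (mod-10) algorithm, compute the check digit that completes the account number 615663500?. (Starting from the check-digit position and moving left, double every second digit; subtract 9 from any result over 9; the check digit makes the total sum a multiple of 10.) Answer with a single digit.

2

Partial digits right→left: 0 0 5 3 6 6 5 1 6
Double every second digit counting from the check-digit position (so the 1st, 3rd, 5th, ... of the partial from the right).
  doubled (with −9 where >9): 0 1 3 1 3 → sum 8
  kept as-is: 0 3 6 1 → sum 10
Total = 8 + 10 = 18.
Check digit = (10 − (18 mod 10)) mod 10 = 2.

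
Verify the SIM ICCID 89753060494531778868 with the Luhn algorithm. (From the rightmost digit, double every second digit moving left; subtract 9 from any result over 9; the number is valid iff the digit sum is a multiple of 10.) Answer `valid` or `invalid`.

valid

From the right, keep odd positions and double even positions (subtract 9 from any doubled value over 9):
  doubled (positions 2,4,...): 3 7 5 6 8 8 3 6 5 7 → sum 58
  kept (positions 1,3,...): 8 8 7 1 5 9 0 0 5 9 → sum 52
Total = 110.
110 mod 10 = 0, so the number is valid.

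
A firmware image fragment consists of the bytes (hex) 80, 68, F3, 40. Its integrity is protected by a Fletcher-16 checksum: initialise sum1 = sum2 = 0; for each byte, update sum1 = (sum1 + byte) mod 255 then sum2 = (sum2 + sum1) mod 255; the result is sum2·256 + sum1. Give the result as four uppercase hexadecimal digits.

631D

Running sums (mod 255):
  after byte 0 (80): sum1=128, sum2=128
  after byte 1 (68): sum1=232, sum2=105
  after byte 2 (F3): sum1=220, sum2=70
  after byte 3 (40): sum1=29, sum2=99
Checksum = sum2·256 + sum1 = 99·256 + 29 = 25373 = 0x631D.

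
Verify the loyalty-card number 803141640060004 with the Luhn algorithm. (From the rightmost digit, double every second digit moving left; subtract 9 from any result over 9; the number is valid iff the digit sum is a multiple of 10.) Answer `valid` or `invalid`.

invalid

From the right, keep odd positions and double even positions (subtract 9 from any doubled value over 9):
  doubled (positions 2,4,...): 0 0 0 8 2 2 0 → sum 12
  kept (positions 1,3,...): 4 0 6 0 6 4 3 8 → sum 31
Total = 43.
43 mod 10 = 3, so the number is invalid.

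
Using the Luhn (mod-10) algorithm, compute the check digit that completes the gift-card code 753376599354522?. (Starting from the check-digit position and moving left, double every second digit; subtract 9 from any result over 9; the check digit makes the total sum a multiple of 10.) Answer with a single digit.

Partial digits right→left: 2 2 5 4 5 3 9 9 5 6 7 3 3 5 7
Double every second digit counting from the check-digit position (so the 1st, 3rd, 5th, ... of the partial from the right).
  doubled (with −9 where >9): 4 1 1 9 1 5 6 5 → sum 32
  kept as-is: 2 4 3 9 6 3 5 → sum 32
Total = 32 + 32 = 64.
Check digit = (10 − (64 mod 10)) mod 10 = 6.

6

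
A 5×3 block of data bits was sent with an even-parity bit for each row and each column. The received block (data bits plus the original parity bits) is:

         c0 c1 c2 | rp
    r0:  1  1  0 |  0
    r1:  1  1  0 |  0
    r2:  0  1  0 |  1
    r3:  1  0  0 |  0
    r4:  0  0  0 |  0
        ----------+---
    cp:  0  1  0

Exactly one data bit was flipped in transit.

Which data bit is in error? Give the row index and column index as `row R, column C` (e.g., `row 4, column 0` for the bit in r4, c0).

Recompute each row's even parity and compare to rp:
  r0: data parity 0, sent rp 0 → ok
  r1: data parity 0, sent rp 0 → ok
  r2: data parity 1, sent rp 1 → ok
  r3: data parity 1, sent rp 0 → mismatch
  r4: data parity 0, sent rp 0 → ok
Recompute each column's even parity and compare to cp:
  c0: data parity 1, sent cp 0 → mismatch
  c1: data parity 1, sent cp 1 → ok
  c2: data parity 0, sent cp 0 → ok
Exactly one row (r3) and one column (c0) fail → the flipped bit is at their intersection.

row 3, column 0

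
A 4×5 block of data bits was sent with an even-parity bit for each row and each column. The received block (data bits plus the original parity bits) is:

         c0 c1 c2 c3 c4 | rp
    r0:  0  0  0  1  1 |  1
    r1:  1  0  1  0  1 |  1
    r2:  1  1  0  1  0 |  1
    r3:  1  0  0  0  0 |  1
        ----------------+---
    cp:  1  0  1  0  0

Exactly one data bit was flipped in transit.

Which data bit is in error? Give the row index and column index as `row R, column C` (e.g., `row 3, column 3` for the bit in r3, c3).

Recompute each row's even parity and compare to rp:
  r0: data parity 0, sent rp 1 → mismatch
  r1: data parity 1, sent rp 1 → ok
  r2: data parity 1, sent rp 1 → ok
  r3: data parity 1, sent rp 1 → ok
Recompute each column's even parity and compare to cp:
  c0: data parity 1, sent cp 1 → ok
  c1: data parity 1, sent cp 0 → mismatch
  c2: data parity 1, sent cp 1 → ok
  c3: data parity 0, sent cp 0 → ok
  c4: data parity 0, sent cp 0 → ok
Exactly one row (r0) and one column (c1) fail → the flipped bit is at their intersection.

row 0, column 1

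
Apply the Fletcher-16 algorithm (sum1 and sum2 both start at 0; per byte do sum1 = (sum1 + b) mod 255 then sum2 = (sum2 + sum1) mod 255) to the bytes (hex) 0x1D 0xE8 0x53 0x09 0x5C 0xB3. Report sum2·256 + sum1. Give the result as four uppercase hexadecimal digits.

Running sums (mod 255):
  after byte 0 (0x1D): sum1=29, sum2=29
  after byte 1 (0xE8): sum1=6, sum2=35
  after byte 2 (0x53): sum1=89, sum2=124
  after byte 3 (0x09): sum1=98, sum2=222
  after byte 4 (0x5C): sum1=190, sum2=157
  after byte 5 (0xB3): sum1=114, sum2=16
Checksum = sum2·256 + sum1 = 16·256 + 114 = 4210 = 0x1072.

1072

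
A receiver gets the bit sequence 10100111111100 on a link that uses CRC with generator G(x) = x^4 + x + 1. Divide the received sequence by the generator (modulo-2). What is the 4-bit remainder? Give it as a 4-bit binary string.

Modulo-2 division of 10100111111100 by 10011:
  pos 0: 10100 XOR 10011 = 00111
  pos 2: 11111 XOR 10011 = 01100
  pos 3: 11001 XOR 10011 = 01010
  pos 4: 10101 XOR 10011 = 00110
  pos 6: 11011 XOR 10011 = 01000
  pos 7: 10001 XOR 10011 = 00010
Remainder = 1000 (nonzero — an error is detected).

1000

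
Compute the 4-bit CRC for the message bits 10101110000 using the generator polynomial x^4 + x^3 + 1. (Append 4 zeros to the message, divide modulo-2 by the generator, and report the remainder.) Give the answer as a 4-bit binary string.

Append 4 zeros: 101011100000000. Divide by 11001 (XOR where the leading bit is 1):
  pos 0: 10101 XOR 11001 = 01100
  pos 1: 11001 XOR 11001 = 00000
  pos 6: 10000 XOR 11001 = 01001
  pos 7: 10010 XOR 11001 = 01011
  pos 8: 10110 XOR 11001 = 01111
  pos 9: 11110 XOR 11001 = 00111
Remainder (last 4 bits) = 1110. This is the CRC / FCS.

1110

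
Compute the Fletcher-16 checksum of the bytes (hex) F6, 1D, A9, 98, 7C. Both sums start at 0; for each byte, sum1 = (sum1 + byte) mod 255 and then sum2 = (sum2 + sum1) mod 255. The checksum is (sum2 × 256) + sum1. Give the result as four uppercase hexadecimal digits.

F1D2

Running sums (mod 255):
  after byte 0 (F6): sum1=246, sum2=246
  after byte 1 (1D): sum1=20, sum2=11
  after byte 2 (A9): sum1=189, sum2=200
  after byte 3 (98): sum1=86, sum2=31
  after byte 4 (7C): sum1=210, sum2=241
Checksum = sum2·256 + sum1 = 241·256 + 210 = 61906 = 0xF1D2.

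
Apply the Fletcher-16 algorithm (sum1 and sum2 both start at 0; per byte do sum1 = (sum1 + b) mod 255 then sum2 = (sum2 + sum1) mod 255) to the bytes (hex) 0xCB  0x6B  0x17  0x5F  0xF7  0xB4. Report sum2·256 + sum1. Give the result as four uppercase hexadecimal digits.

Running sums (mod 255):
  after byte 0 (0xCB): sum1=203, sum2=203
  after byte 1 (0x6B): sum1=55, sum2=3
  after byte 2 (0x17): sum1=78, sum2=81
  after byte 3 (0x5F): sum1=173, sum2=254
  after byte 4 (0xF7): sum1=165, sum2=164
  after byte 5 (0xB4): sum1=90, sum2=254
Checksum = sum2·256 + sum1 = 254·256 + 90 = 65114 = 0xFE5A.

FE5A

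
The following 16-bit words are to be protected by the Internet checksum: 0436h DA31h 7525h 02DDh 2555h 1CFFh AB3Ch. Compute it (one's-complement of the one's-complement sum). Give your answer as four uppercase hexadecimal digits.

BC04

One's-complement addition (fold any carry out of bit 15 back into bit 0):
  0x0436 + 0xDA31 = 0x0DE67
  0xDE67 + 0x7525 = 0x1538C → wrap carry → 0x538D
  0x538D + 0x02DD = 0x0566A
  0x566A + 0x2555 = 0x07BBF
  0x7BBF + 0x1CFF = 0x098BE
  0x98BE + 0xAB3C = 0x143FA → wrap carry → 0x43FB
One's-complement sum = 0x43FB.
Checksum = ~0x43FB & 0xFFFF = 0xBC04.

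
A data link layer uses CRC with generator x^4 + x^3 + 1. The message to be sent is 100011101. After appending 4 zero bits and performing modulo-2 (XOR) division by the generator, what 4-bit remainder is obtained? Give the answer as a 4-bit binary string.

1100

Append 4 zeros: 1000111010000. Divide by 11001 (XOR where the leading bit is 1):
  pos 0: 10001 XOR 11001 = 01000
  pos 1: 10001 XOR 11001 = 01000
  pos 2: 10001 XOR 11001 = 01000
  pos 3: 10000 XOR 11001 = 01001
  pos 4: 10011 XOR 11001 = 01010
  pos 5: 10100 XOR 11001 = 01101
  pos 6: 11010 XOR 11001 = 00011
Remainder (last 4 bits) = 1100. This is the CRC / FCS.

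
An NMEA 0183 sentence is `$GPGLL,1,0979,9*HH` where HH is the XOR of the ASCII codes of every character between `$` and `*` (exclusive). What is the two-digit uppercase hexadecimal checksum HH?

XOR the ASCII codes of the payload characters:
  'G' = 0x47 → acc = 0x47
  'P' = 0x50 → acc = 0x17
  'G' = 0x47 → acc = 0x50
  'L' = 0x4C → acc = 0x1C
  'L' = 0x4C → acc = 0x50
  ',' = 0x2C → acc = 0x7C
  '1' = 0x31 → acc = 0x4D
  ',' = 0x2C → acc = 0x61
  '0' = 0x30 → acc = 0x51
  '9' = 0x39 → acc = 0x68
  '7' = 0x37 → acc = 0x5F
  '9' = 0x39 → acc = 0x66
  ',' = 0x2C → acc = 0x4A
  '9' = 0x39 → acc = 0x73
Checksum = 0x73.

73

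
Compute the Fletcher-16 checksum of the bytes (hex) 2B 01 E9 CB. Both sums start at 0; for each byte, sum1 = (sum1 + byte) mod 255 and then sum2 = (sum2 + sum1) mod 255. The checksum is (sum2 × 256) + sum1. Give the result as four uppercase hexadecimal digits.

4FE1

Running sums (mod 255):
  after byte 0 (2B): sum1=43, sum2=43
  after byte 1 (01): sum1=44, sum2=87
  after byte 2 (E9): sum1=22, sum2=109
  after byte 3 (CB): sum1=225, sum2=79
Checksum = sum2·256 + sum1 = 79·256 + 225 = 20449 = 0x4FE1.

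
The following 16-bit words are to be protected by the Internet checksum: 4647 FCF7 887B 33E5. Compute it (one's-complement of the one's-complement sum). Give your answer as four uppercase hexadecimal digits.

One's-complement addition (fold any carry out of bit 15 back into bit 0):
  0x4647 + 0xFCF7 = 0x1433E → wrap carry → 0x433F
  0x433F + 0x887B = 0x0CBBA
  0xCBBA + 0x33E5 = 0x0FF9F
One's-complement sum = 0xFF9F.
Checksum = ~0xFF9F & 0xFFFF = 0x0060.

0060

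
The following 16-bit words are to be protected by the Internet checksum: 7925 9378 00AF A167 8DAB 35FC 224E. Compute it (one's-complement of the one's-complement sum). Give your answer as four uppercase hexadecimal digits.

One's-complement addition (fold any carry out of bit 15 back into bit 0):
  0x7925 + 0x9378 = 0x10C9D → wrap carry → 0x0C9E
  0x0C9E + 0x00AF = 0x00D4D
  0x0D4D + 0xA167 = 0x0AEB4
  0xAEB4 + 0x8DAB = 0x13C5F → wrap carry → 0x3C60
  0x3C60 + 0x35FC = 0x0725C
  0x725C + 0x224E = 0x094AA
One's-complement sum = 0x94AA.
Checksum = ~0x94AA & 0xFFFF = 0x6B55.

6B55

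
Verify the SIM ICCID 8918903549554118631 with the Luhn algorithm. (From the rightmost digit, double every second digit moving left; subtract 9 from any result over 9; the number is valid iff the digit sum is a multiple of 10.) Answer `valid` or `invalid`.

From the right, keep odd positions and double even positions (subtract 9 from any doubled value over 9):
  doubled (positions 2,4,...): 6 7 2 1 9 1 0 7 9 → sum 42
  kept (positions 1,3,...): 1 6 1 4 5 4 3 9 1 8 → sum 42
Total = 84.
84 mod 10 = 4, so the number is invalid.

invalid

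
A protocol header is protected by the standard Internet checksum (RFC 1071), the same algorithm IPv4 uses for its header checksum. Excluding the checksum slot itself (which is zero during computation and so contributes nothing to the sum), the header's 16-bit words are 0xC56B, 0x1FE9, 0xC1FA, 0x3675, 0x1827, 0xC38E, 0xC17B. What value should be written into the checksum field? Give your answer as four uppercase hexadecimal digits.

One's-complement addition (fold any carry out of bit 15 back into bit 0):
  0xC56B + 0x1FE9 = 0x0E554
  0xE554 + 0xC1FA = 0x1A74E → wrap carry → 0xA74F
  0xA74F + 0x3675 = 0x0DDC4
  0xDDC4 + 0x1827 = 0x0F5EB
  0xF5EB + 0xC38E = 0x1B979 → wrap carry → 0xB97A
  0xB97A + 0xC17B = 0x17AF5 → wrap carry → 0x7AF6
One's-complement sum = 0x7AF6.
Checksum = ~0x7AF6 & 0xFFFF = 0x8509.

8509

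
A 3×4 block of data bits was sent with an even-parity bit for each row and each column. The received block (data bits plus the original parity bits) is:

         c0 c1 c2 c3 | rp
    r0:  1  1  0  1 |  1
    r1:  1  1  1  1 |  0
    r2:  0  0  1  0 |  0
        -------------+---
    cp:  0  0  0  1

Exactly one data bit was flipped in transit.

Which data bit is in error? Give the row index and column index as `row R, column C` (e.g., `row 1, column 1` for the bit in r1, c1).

Recompute each row's even parity and compare to rp:
  r0: data parity 1, sent rp 1 → ok
  r1: data parity 0, sent rp 0 → ok
  r2: data parity 1, sent rp 0 → mismatch
Recompute each column's even parity and compare to cp:
  c0: data parity 0, sent cp 0 → ok
  c1: data parity 0, sent cp 0 → ok
  c2: data parity 0, sent cp 0 → ok
  c3: data parity 0, sent cp 1 → mismatch
Exactly one row (r2) and one column (c3) fail → the flipped bit is at their intersection.

row 2, column 3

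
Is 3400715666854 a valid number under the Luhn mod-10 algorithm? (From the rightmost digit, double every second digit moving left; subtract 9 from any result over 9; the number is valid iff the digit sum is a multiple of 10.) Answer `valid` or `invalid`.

valid

From the right, keep odd positions and double even positions (subtract 9 from any doubled value over 9):
  doubled (positions 2,4,...): 1 3 3 2 0 8 → sum 17
  kept (positions 1,3,...): 4 8 6 5 7 0 3 → sum 33
Total = 50.
50 mod 10 = 0, so the number is valid.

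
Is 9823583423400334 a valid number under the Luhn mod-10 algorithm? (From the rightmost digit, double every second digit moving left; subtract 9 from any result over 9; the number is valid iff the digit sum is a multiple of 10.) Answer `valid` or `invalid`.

From the right, keep odd positions and double even positions (subtract 9 from any doubled value over 9):
  doubled (positions 2,4,...): 6 0 8 4 6 1 4 9 → sum 38
  kept (positions 1,3,...): 4 3 0 3 4 8 3 8 → sum 33
Total = 71.
71 mod 10 = 1, so the number is invalid.

invalid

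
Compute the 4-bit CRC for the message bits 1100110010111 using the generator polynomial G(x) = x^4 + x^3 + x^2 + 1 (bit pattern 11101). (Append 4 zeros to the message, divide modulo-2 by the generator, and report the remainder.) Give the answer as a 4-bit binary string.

Append 4 zeros: 11001100101110000. Divide by 11101 (XOR where the leading bit is 1):
  pos 0: 11001 XOR 11101 = 00100
  pos 2: 10010 XOR 11101 = 01111
  pos 3: 11110 XOR 11101 = 00011
  pos 6: 11101 XOR 11101 = 00000
  pos 11: 11000 XOR 11101 = 00101
Remainder (last 4 bits) = 1010. This is the CRC / FCS.

1010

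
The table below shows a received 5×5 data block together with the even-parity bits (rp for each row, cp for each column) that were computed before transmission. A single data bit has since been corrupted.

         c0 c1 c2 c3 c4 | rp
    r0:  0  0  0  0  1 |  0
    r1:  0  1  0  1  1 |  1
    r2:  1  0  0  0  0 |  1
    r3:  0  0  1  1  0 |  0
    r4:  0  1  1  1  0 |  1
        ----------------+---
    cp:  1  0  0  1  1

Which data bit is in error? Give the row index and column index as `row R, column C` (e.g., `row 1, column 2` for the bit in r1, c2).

row 0, column 4

Recompute each row's even parity and compare to rp:
  r0: data parity 1, sent rp 0 → mismatch
  r1: data parity 1, sent rp 1 → ok
  r2: data parity 1, sent rp 1 → ok
  r3: data parity 0, sent rp 0 → ok
  r4: data parity 1, sent rp 1 → ok
Recompute each column's even parity and compare to cp:
  c0: data parity 1, sent cp 1 → ok
  c1: data parity 0, sent cp 0 → ok
  c2: data parity 0, sent cp 0 → ok
  c3: data parity 1, sent cp 1 → ok
  c4: data parity 0, sent cp 1 → mismatch
Exactly one row (r0) and one column (c4) fail → the flipped bit is at their intersection.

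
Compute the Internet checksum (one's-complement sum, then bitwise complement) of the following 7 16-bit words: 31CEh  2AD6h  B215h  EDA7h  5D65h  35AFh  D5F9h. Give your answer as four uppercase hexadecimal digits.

One's-complement addition (fold any carry out of bit 15 back into bit 0):
  0x31CE + 0x2AD6 = 0x05CA4
  0x5CA4 + 0xB215 = 0x10EB9 → wrap carry → 0x0EBA
  0x0EBA + 0xEDA7 = 0x0FC61
  0xFC61 + 0x5D65 = 0x159C6 → wrap carry → 0x59C7
  0x59C7 + 0x35AF = 0x08F76
  0x8F76 + 0xD5F9 = 0x1656F → wrap carry → 0x6570
One's-complement sum = 0x6570.
Checksum = ~0x6570 & 0xFFFF = 0x9A8F.

9A8F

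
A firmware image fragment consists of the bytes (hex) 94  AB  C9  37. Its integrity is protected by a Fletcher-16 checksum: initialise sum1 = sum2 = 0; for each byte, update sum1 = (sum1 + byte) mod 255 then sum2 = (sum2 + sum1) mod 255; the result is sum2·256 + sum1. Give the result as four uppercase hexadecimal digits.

Running sums (mod 255):
  after byte 0 (94): sum1=148, sum2=148
  after byte 1 (AB): sum1=64, sum2=212
  after byte 2 (C9): sum1=10, sum2=222
  after byte 3 (37): sum1=65, sum2=32
Checksum = sum2·256 + sum1 = 32·256 + 65 = 8257 = 0x2041.

2041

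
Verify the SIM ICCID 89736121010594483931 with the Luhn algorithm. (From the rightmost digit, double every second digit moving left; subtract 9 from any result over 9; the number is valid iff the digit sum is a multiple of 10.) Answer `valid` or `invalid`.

From the right, keep odd positions and double even positions (subtract 9 from any doubled value over 9):
  doubled (positions 2,4,...): 6 6 8 9 0 0 4 3 5 7 → sum 48
  kept (positions 1,3,...): 1 9 8 4 5 1 1 1 3 9 → sum 42
Total = 90.
90 mod 10 = 0, so the number is valid.

valid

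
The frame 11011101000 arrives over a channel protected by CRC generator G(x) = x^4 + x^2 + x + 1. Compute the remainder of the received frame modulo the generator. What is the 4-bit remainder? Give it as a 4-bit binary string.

Modulo-2 division of 11011101000 by 10111:
  pos 0: 11011 XOR 10111 = 01100
  pos 1: 11001 XOR 10111 = 01110
  pos 2: 11100 XOR 10111 = 01011
  pos 3: 10111 XOR 10111 = 00000
Remainder = 0000 (zero — the frame passes the CRC check).

0000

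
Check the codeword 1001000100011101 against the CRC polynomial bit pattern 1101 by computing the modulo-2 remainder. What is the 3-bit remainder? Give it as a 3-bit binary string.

100

Modulo-2 division of 1001000100011101 by 1101:
  pos 0: 1001 XOR 1101 = 0100
  pos 1: 1000 XOR 1101 = 0101
  pos 2: 1010 XOR 1101 = 0111
  pos 3: 1110 XOR 1101 = 0011
  pos 5: 1110 XOR 1101 = 0011
  pos 7: 1100 XOR 1101 = 0001
  pos 10: 1111 XOR 1101 = 0010
  pos 12: 1001 XOR 1101 = 0100
Remainder = 100 (nonzero — an error is detected).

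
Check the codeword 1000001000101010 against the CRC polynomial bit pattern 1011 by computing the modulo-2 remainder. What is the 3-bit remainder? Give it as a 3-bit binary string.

Modulo-2 division of 1000001000101010 by 1011:
  pos 0: 1000 XOR 1011 = 0011
  pos 2: 1100 XOR 1011 = 0111
  pos 3: 1111 XOR 1011 = 0100
  pos 4: 1000 XOR 1011 = 0011
  pos 6: 1100 XOR 1011 = 0111
  pos 7: 1111 XOR 1011 = 0100
  pos 8: 1000 XOR 1011 = 0011
  pos 10: 1110 XOR 1011 = 0101
  pos 11: 1011 XOR 1011 = 0000
Remainder = 000 (zero — the frame passes the CRC check).

000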